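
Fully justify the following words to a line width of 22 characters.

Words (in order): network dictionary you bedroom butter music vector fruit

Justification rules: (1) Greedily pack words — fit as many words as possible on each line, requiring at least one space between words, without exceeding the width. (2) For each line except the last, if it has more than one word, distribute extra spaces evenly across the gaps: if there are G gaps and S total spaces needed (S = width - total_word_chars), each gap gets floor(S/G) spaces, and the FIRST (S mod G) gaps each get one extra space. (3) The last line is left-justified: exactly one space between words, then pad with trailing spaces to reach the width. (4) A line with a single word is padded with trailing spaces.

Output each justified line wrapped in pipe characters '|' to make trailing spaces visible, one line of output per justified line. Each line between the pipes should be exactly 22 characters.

Line 1: ['network', 'dictionary', 'you'] (min_width=22, slack=0)
Line 2: ['bedroom', 'butter', 'music'] (min_width=20, slack=2)
Line 3: ['vector', 'fruit'] (min_width=12, slack=10)

Answer: |network dictionary you|
|bedroom  butter  music|
|vector fruit          |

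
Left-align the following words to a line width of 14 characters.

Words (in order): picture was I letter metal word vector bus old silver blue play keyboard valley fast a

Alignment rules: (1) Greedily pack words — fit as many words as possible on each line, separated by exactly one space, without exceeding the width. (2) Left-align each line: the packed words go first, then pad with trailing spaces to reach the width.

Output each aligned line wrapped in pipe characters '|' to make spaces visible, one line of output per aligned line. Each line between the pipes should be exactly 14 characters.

Line 1: ['picture', 'was', 'I'] (min_width=13, slack=1)
Line 2: ['letter', 'metal'] (min_width=12, slack=2)
Line 3: ['word', 'vector'] (min_width=11, slack=3)
Line 4: ['bus', 'old', 'silver'] (min_width=14, slack=0)
Line 5: ['blue', 'play'] (min_width=9, slack=5)
Line 6: ['keyboard'] (min_width=8, slack=6)
Line 7: ['valley', 'fast', 'a'] (min_width=13, slack=1)

Answer: |picture was I |
|letter metal  |
|word vector   |
|bus old silver|
|blue play     |
|keyboard      |
|valley fast a |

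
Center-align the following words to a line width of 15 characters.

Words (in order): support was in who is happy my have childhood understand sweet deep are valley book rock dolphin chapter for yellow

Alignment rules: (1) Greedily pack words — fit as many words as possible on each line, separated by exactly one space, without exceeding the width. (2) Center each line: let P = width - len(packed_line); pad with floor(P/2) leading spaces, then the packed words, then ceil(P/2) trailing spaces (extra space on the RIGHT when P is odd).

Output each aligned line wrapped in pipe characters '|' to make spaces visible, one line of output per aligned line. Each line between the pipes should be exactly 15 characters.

Answer: |support was in |
|who is happy my|
|have childhood |
|  understand   |
|sweet deep are |
|  valley book  |
| rock dolphin  |
|  chapter for  |
|    yellow     |

Derivation:
Line 1: ['support', 'was', 'in'] (min_width=14, slack=1)
Line 2: ['who', 'is', 'happy', 'my'] (min_width=15, slack=0)
Line 3: ['have', 'childhood'] (min_width=14, slack=1)
Line 4: ['understand'] (min_width=10, slack=5)
Line 5: ['sweet', 'deep', 'are'] (min_width=14, slack=1)
Line 6: ['valley', 'book'] (min_width=11, slack=4)
Line 7: ['rock', 'dolphin'] (min_width=12, slack=3)
Line 8: ['chapter', 'for'] (min_width=11, slack=4)
Line 9: ['yellow'] (min_width=6, slack=9)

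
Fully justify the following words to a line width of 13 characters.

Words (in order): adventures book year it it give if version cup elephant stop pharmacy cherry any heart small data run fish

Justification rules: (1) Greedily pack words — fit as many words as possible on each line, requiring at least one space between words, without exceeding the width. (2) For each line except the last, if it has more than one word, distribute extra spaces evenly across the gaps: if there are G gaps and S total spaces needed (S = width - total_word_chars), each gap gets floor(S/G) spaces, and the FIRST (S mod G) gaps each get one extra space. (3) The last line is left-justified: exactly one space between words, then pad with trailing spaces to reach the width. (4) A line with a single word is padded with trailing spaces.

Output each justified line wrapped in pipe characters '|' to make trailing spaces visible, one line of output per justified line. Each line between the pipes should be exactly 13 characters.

Answer: |adventures   |
|book  year it|
|it   give  if|
|version   cup|
|elephant stop|
|pharmacy     |
|cherry    any|
|heart   small|
|data run fish|

Derivation:
Line 1: ['adventures'] (min_width=10, slack=3)
Line 2: ['book', 'year', 'it'] (min_width=12, slack=1)
Line 3: ['it', 'give', 'if'] (min_width=10, slack=3)
Line 4: ['version', 'cup'] (min_width=11, slack=2)
Line 5: ['elephant', 'stop'] (min_width=13, slack=0)
Line 6: ['pharmacy'] (min_width=8, slack=5)
Line 7: ['cherry', 'any'] (min_width=10, slack=3)
Line 8: ['heart', 'small'] (min_width=11, slack=2)
Line 9: ['data', 'run', 'fish'] (min_width=13, slack=0)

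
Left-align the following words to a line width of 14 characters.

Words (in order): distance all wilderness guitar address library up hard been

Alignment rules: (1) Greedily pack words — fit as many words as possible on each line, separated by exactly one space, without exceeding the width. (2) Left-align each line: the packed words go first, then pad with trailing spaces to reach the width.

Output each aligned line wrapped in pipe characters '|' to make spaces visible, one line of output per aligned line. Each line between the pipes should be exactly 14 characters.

Answer: |distance all  |
|wilderness    |
|guitar address|
|library up    |
|hard been     |

Derivation:
Line 1: ['distance', 'all'] (min_width=12, slack=2)
Line 2: ['wilderness'] (min_width=10, slack=4)
Line 3: ['guitar', 'address'] (min_width=14, slack=0)
Line 4: ['library', 'up'] (min_width=10, slack=4)
Line 5: ['hard', 'been'] (min_width=9, slack=5)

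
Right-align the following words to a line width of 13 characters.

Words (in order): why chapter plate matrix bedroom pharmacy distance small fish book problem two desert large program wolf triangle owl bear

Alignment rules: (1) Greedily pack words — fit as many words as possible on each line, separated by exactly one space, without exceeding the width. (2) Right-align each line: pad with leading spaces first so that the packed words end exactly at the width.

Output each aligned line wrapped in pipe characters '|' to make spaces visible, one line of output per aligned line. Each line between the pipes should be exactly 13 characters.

Answer: |  why chapter|
| plate matrix|
|      bedroom|
|     pharmacy|
|     distance|
|   small fish|
| book problem|
|   two desert|
|large program|
|wolf triangle|
|     owl bear|

Derivation:
Line 1: ['why', 'chapter'] (min_width=11, slack=2)
Line 2: ['plate', 'matrix'] (min_width=12, slack=1)
Line 3: ['bedroom'] (min_width=7, slack=6)
Line 4: ['pharmacy'] (min_width=8, slack=5)
Line 5: ['distance'] (min_width=8, slack=5)
Line 6: ['small', 'fish'] (min_width=10, slack=3)
Line 7: ['book', 'problem'] (min_width=12, slack=1)
Line 8: ['two', 'desert'] (min_width=10, slack=3)
Line 9: ['large', 'program'] (min_width=13, slack=0)
Line 10: ['wolf', 'triangle'] (min_width=13, slack=0)
Line 11: ['owl', 'bear'] (min_width=8, slack=5)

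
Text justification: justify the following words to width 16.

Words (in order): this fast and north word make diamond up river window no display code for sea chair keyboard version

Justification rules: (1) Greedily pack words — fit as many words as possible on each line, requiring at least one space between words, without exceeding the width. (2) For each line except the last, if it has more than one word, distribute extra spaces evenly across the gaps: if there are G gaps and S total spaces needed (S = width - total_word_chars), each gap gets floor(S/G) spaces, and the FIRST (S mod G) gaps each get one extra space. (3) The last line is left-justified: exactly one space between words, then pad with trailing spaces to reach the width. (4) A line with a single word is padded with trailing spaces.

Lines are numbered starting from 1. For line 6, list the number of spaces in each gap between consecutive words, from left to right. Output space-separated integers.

Line 1: ['this', 'fast', 'and'] (min_width=13, slack=3)
Line 2: ['north', 'word', 'make'] (min_width=15, slack=1)
Line 3: ['diamond', 'up', 'river'] (min_width=16, slack=0)
Line 4: ['window', 'no'] (min_width=9, slack=7)
Line 5: ['display', 'code', 'for'] (min_width=16, slack=0)
Line 6: ['sea', 'chair'] (min_width=9, slack=7)
Line 7: ['keyboard', 'version'] (min_width=16, slack=0)

Answer: 8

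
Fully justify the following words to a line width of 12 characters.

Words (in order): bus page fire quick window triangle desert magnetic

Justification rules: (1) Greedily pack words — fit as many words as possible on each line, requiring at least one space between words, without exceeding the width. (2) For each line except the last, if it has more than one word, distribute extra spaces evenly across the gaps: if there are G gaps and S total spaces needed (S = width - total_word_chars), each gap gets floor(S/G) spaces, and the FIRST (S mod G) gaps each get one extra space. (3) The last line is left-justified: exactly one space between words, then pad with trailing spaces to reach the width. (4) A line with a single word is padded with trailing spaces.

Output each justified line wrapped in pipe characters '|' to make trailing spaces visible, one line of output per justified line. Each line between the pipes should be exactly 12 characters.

Line 1: ['bus', 'page'] (min_width=8, slack=4)
Line 2: ['fire', 'quick'] (min_width=10, slack=2)
Line 3: ['window'] (min_width=6, slack=6)
Line 4: ['triangle'] (min_width=8, slack=4)
Line 5: ['desert'] (min_width=6, slack=6)
Line 6: ['magnetic'] (min_width=8, slack=4)

Answer: |bus     page|
|fire   quick|
|window      |
|triangle    |
|desert      |
|magnetic    |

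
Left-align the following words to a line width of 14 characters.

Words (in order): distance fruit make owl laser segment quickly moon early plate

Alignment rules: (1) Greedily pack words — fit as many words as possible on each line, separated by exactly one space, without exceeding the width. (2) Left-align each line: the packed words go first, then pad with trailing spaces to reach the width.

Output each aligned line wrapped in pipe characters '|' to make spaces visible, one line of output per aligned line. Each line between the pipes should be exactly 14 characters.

Answer: |distance fruit|
|make owl laser|
|segment       |
|quickly moon  |
|early plate   |

Derivation:
Line 1: ['distance', 'fruit'] (min_width=14, slack=0)
Line 2: ['make', 'owl', 'laser'] (min_width=14, slack=0)
Line 3: ['segment'] (min_width=7, slack=7)
Line 4: ['quickly', 'moon'] (min_width=12, slack=2)
Line 5: ['early', 'plate'] (min_width=11, slack=3)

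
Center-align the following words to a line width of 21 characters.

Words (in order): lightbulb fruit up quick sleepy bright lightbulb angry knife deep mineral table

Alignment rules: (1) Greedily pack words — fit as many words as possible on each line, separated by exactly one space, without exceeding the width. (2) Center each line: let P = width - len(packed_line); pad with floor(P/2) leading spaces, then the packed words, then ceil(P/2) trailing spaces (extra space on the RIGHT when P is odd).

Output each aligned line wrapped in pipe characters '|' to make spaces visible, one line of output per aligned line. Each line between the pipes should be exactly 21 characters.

Answer: | lightbulb fruit up  |
| quick sleepy bright |
|lightbulb angry knife|
| deep mineral table  |

Derivation:
Line 1: ['lightbulb', 'fruit', 'up'] (min_width=18, slack=3)
Line 2: ['quick', 'sleepy', 'bright'] (min_width=19, slack=2)
Line 3: ['lightbulb', 'angry', 'knife'] (min_width=21, slack=0)
Line 4: ['deep', 'mineral', 'table'] (min_width=18, slack=3)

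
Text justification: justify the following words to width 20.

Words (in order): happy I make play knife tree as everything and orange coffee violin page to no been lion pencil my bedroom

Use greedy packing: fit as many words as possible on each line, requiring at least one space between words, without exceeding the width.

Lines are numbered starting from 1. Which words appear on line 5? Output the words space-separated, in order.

Line 1: ['happy', 'I', 'make', 'play'] (min_width=17, slack=3)
Line 2: ['knife', 'tree', 'as'] (min_width=13, slack=7)
Line 3: ['everything', 'and'] (min_width=14, slack=6)
Line 4: ['orange', 'coffee', 'violin'] (min_width=20, slack=0)
Line 5: ['page', 'to', 'no', 'been', 'lion'] (min_width=20, slack=0)
Line 6: ['pencil', 'my', 'bedroom'] (min_width=17, slack=3)

Answer: page to no been lion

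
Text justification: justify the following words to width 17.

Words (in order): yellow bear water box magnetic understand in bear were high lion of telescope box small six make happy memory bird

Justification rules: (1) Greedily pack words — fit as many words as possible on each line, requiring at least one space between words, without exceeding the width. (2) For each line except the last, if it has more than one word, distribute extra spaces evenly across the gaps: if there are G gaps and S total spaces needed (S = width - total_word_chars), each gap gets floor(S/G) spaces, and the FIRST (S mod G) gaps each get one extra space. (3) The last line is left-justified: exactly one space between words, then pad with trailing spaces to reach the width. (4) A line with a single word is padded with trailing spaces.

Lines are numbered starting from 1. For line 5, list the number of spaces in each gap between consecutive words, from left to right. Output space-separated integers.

Answer: 1 1

Derivation:
Line 1: ['yellow', 'bear', 'water'] (min_width=17, slack=0)
Line 2: ['box', 'magnetic'] (min_width=12, slack=5)
Line 3: ['understand', 'in'] (min_width=13, slack=4)
Line 4: ['bear', 'were', 'high'] (min_width=14, slack=3)
Line 5: ['lion', 'of', 'telescope'] (min_width=17, slack=0)
Line 6: ['box', 'small', 'six'] (min_width=13, slack=4)
Line 7: ['make', 'happy', 'memory'] (min_width=17, slack=0)
Line 8: ['bird'] (min_width=4, slack=13)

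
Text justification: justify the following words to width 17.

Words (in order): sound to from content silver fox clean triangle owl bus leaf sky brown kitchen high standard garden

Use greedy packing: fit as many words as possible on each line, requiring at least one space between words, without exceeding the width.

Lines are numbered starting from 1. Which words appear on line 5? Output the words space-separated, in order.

Line 1: ['sound', 'to', 'from'] (min_width=13, slack=4)
Line 2: ['content', 'silver'] (min_width=14, slack=3)
Line 3: ['fox', 'clean'] (min_width=9, slack=8)
Line 4: ['triangle', 'owl', 'bus'] (min_width=16, slack=1)
Line 5: ['leaf', 'sky', 'brown'] (min_width=14, slack=3)
Line 6: ['kitchen', 'high'] (min_width=12, slack=5)
Line 7: ['standard', 'garden'] (min_width=15, slack=2)

Answer: leaf sky brown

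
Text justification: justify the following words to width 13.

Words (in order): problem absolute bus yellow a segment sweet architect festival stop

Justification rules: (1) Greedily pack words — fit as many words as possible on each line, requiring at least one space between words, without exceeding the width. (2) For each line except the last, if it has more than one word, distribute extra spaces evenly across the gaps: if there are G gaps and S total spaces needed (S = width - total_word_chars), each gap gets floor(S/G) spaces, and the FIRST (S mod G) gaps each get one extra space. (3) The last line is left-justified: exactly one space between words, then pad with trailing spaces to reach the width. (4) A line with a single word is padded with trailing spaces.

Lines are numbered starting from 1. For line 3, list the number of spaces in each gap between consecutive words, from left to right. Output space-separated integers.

Answer: 6

Derivation:
Line 1: ['problem'] (min_width=7, slack=6)
Line 2: ['absolute', 'bus'] (min_width=12, slack=1)
Line 3: ['yellow', 'a'] (min_width=8, slack=5)
Line 4: ['segment', 'sweet'] (min_width=13, slack=0)
Line 5: ['architect'] (min_width=9, slack=4)
Line 6: ['festival', 'stop'] (min_width=13, slack=0)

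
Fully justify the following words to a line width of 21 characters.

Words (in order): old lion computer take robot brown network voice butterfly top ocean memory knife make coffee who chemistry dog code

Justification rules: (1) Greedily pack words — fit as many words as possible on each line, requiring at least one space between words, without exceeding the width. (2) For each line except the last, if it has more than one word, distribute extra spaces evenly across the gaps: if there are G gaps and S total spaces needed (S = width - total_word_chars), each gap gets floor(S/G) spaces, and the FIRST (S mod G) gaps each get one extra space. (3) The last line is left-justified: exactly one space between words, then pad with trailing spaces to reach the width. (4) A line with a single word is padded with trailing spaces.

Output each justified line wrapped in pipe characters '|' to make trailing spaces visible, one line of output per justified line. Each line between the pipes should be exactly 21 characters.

Line 1: ['old', 'lion', 'computer'] (min_width=17, slack=4)
Line 2: ['take', 'robot', 'brown'] (min_width=16, slack=5)
Line 3: ['network', 'voice'] (min_width=13, slack=8)
Line 4: ['butterfly', 'top', 'ocean'] (min_width=19, slack=2)
Line 5: ['memory', 'knife', 'make'] (min_width=17, slack=4)
Line 6: ['coffee', 'who', 'chemistry'] (min_width=20, slack=1)
Line 7: ['dog', 'code'] (min_width=8, slack=13)

Answer: |old   lion   computer|
|take    robot   brown|
|network         voice|
|butterfly  top  ocean|
|memory   knife   make|
|coffee  who chemistry|
|dog code             |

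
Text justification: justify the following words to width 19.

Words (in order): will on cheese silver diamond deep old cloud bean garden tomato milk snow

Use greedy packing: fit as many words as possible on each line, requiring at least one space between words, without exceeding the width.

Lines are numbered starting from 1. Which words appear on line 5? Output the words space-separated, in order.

Answer: snow

Derivation:
Line 1: ['will', 'on', 'cheese'] (min_width=14, slack=5)
Line 2: ['silver', 'diamond', 'deep'] (min_width=19, slack=0)
Line 3: ['old', 'cloud', 'bean'] (min_width=14, slack=5)
Line 4: ['garden', 'tomato', 'milk'] (min_width=18, slack=1)
Line 5: ['snow'] (min_width=4, slack=15)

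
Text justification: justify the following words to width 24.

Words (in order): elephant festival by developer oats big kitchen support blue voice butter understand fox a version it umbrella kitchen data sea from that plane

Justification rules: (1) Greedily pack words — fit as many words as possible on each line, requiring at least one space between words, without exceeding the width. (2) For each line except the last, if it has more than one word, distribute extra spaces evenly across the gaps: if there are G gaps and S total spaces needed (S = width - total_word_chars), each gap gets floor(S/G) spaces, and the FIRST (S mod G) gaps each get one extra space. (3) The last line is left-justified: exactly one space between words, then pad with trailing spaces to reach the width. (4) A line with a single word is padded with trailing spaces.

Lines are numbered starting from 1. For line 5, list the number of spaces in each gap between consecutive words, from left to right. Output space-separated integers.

Answer: 4 4 3

Derivation:
Line 1: ['elephant', 'festival', 'by'] (min_width=20, slack=4)
Line 2: ['developer', 'oats', 'big'] (min_width=18, slack=6)
Line 3: ['kitchen', 'support', 'blue'] (min_width=20, slack=4)
Line 4: ['voice', 'butter', 'understand'] (min_width=23, slack=1)
Line 5: ['fox', 'a', 'version', 'it'] (min_width=16, slack=8)
Line 6: ['umbrella', 'kitchen', 'data'] (min_width=21, slack=3)
Line 7: ['sea', 'from', 'that', 'plane'] (min_width=19, slack=5)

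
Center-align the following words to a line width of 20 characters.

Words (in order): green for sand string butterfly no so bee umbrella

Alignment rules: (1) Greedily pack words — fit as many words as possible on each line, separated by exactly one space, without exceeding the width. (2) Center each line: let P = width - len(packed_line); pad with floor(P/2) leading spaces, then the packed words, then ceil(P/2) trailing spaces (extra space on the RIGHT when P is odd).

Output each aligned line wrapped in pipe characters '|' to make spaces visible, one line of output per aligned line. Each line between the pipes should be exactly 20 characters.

Line 1: ['green', 'for', 'sand'] (min_width=14, slack=6)
Line 2: ['string', 'butterfly', 'no'] (min_width=19, slack=1)
Line 3: ['so', 'bee', 'umbrella'] (min_width=15, slack=5)

Answer: |   green for sand   |
|string butterfly no |
|  so bee umbrella   |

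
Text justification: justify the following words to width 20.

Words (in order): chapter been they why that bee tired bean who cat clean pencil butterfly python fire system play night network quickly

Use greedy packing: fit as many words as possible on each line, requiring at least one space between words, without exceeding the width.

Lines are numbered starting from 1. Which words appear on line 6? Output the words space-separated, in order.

Answer: play night network

Derivation:
Line 1: ['chapter', 'been', 'they'] (min_width=17, slack=3)
Line 2: ['why', 'that', 'bee', 'tired'] (min_width=18, slack=2)
Line 3: ['bean', 'who', 'cat', 'clean'] (min_width=18, slack=2)
Line 4: ['pencil', 'butterfly'] (min_width=16, slack=4)
Line 5: ['python', 'fire', 'system'] (min_width=18, slack=2)
Line 6: ['play', 'night', 'network'] (min_width=18, slack=2)
Line 7: ['quickly'] (min_width=7, slack=13)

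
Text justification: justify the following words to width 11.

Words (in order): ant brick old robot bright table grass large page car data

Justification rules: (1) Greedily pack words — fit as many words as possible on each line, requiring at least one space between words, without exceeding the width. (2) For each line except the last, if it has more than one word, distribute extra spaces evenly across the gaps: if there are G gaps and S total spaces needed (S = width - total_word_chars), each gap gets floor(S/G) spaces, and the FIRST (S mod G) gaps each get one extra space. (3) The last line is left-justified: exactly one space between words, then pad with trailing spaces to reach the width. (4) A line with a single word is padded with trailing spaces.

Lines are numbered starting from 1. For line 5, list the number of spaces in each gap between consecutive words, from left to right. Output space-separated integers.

Line 1: ['ant', 'brick'] (min_width=9, slack=2)
Line 2: ['old', 'robot'] (min_width=9, slack=2)
Line 3: ['bright'] (min_width=6, slack=5)
Line 4: ['table', 'grass'] (min_width=11, slack=0)
Line 5: ['large', 'page'] (min_width=10, slack=1)
Line 6: ['car', 'data'] (min_width=8, slack=3)

Answer: 2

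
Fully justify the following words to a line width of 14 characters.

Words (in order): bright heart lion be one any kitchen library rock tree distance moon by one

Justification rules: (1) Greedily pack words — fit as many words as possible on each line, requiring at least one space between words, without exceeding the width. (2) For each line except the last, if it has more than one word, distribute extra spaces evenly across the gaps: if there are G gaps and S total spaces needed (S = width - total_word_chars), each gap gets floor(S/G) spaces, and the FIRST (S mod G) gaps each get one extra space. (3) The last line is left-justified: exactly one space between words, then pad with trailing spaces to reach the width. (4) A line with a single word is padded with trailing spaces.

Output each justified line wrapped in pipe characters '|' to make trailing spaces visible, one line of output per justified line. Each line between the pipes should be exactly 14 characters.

Line 1: ['bright', 'heart'] (min_width=12, slack=2)
Line 2: ['lion', 'be', 'one'] (min_width=11, slack=3)
Line 3: ['any', 'kitchen'] (min_width=11, slack=3)
Line 4: ['library', 'rock'] (min_width=12, slack=2)
Line 5: ['tree', 'distance'] (min_width=13, slack=1)
Line 6: ['moon', 'by', 'one'] (min_width=11, slack=3)

Answer: |bright   heart|
|lion   be  one|
|any    kitchen|
|library   rock|
|tree  distance|
|moon by one   |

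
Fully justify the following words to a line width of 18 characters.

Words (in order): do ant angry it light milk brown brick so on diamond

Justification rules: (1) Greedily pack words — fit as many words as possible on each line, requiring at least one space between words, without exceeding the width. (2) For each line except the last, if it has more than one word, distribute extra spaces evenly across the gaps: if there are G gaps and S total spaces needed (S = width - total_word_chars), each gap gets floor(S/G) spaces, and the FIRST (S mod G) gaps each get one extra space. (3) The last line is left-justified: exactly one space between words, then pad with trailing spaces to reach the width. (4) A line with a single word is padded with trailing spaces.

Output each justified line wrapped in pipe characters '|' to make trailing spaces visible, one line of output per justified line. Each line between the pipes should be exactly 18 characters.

Line 1: ['do', 'ant', 'angry', 'it'] (min_width=15, slack=3)
Line 2: ['light', 'milk', 'brown'] (min_width=16, slack=2)
Line 3: ['brick', 'so', 'on'] (min_width=11, slack=7)
Line 4: ['diamond'] (min_width=7, slack=11)

Answer: |do  ant  angry  it|
|light  milk  brown|
|brick     so    on|
|diamond           |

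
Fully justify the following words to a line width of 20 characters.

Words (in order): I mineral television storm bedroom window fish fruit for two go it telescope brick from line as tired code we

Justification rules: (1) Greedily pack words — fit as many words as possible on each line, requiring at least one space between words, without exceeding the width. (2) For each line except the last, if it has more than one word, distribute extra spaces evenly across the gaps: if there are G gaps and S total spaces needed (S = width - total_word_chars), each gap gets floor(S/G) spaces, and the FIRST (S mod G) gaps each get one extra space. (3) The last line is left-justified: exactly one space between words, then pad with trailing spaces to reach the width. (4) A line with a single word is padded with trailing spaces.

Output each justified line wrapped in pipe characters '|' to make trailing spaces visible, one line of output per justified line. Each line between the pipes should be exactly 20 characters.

Answer: |I mineral television|
|storm bedroom window|
|fish  fruit  for two|
|go    it   telescope|
|brick  from  line as|
|tired code we       |

Derivation:
Line 1: ['I', 'mineral', 'television'] (min_width=20, slack=0)
Line 2: ['storm', 'bedroom', 'window'] (min_width=20, slack=0)
Line 3: ['fish', 'fruit', 'for', 'two'] (min_width=18, slack=2)
Line 4: ['go', 'it', 'telescope'] (min_width=15, slack=5)
Line 5: ['brick', 'from', 'line', 'as'] (min_width=18, slack=2)
Line 6: ['tired', 'code', 'we'] (min_width=13, slack=7)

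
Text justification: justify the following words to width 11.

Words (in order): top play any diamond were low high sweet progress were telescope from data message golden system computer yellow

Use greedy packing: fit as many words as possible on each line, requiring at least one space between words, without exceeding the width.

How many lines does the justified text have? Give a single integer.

Line 1: ['top', 'play'] (min_width=8, slack=3)
Line 2: ['any', 'diamond'] (min_width=11, slack=0)
Line 3: ['were', 'low'] (min_width=8, slack=3)
Line 4: ['high', 'sweet'] (min_width=10, slack=1)
Line 5: ['progress'] (min_width=8, slack=3)
Line 6: ['were'] (min_width=4, slack=7)
Line 7: ['telescope'] (min_width=9, slack=2)
Line 8: ['from', 'data'] (min_width=9, slack=2)
Line 9: ['message'] (min_width=7, slack=4)
Line 10: ['golden'] (min_width=6, slack=5)
Line 11: ['system'] (min_width=6, slack=5)
Line 12: ['computer'] (min_width=8, slack=3)
Line 13: ['yellow'] (min_width=6, slack=5)
Total lines: 13

Answer: 13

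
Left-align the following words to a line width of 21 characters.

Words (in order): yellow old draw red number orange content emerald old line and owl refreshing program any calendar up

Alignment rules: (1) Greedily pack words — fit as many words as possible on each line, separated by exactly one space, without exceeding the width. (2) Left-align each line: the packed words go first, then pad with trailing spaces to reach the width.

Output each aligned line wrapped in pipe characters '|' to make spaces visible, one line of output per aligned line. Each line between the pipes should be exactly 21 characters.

Answer: |yellow old draw red  |
|number orange content|
|emerald old line and |
|owl refreshing       |
|program any calendar |
|up                   |

Derivation:
Line 1: ['yellow', 'old', 'draw', 'red'] (min_width=19, slack=2)
Line 2: ['number', 'orange', 'content'] (min_width=21, slack=0)
Line 3: ['emerald', 'old', 'line', 'and'] (min_width=20, slack=1)
Line 4: ['owl', 'refreshing'] (min_width=14, slack=7)
Line 5: ['program', 'any', 'calendar'] (min_width=20, slack=1)
Line 6: ['up'] (min_width=2, slack=19)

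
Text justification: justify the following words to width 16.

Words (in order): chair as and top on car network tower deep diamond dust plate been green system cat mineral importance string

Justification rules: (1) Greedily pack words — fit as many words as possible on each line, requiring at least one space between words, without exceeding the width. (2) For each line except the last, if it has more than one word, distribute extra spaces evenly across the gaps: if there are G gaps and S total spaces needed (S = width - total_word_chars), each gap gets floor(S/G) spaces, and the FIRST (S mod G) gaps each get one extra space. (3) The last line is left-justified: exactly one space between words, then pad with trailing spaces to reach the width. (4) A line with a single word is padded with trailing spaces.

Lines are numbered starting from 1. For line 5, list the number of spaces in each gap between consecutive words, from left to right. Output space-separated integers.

Line 1: ['chair', 'as', 'and', 'top'] (min_width=16, slack=0)
Line 2: ['on', 'car', 'network'] (min_width=14, slack=2)
Line 3: ['tower', 'deep'] (min_width=10, slack=6)
Line 4: ['diamond', 'dust'] (min_width=12, slack=4)
Line 5: ['plate', 'been', 'green'] (min_width=16, slack=0)
Line 6: ['system', 'cat'] (min_width=10, slack=6)
Line 7: ['mineral'] (min_width=7, slack=9)
Line 8: ['importance'] (min_width=10, slack=6)
Line 9: ['string'] (min_width=6, slack=10)

Answer: 1 1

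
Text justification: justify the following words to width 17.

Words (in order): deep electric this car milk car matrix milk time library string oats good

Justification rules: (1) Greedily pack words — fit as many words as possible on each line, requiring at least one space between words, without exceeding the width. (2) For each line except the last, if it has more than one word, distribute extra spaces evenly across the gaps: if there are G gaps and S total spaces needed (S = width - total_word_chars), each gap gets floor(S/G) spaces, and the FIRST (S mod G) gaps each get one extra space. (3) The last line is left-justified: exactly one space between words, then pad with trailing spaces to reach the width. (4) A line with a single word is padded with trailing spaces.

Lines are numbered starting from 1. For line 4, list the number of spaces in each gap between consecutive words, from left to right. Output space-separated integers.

Answer: 4

Derivation:
Line 1: ['deep', 'electric'] (min_width=13, slack=4)
Line 2: ['this', 'car', 'milk', 'car'] (min_width=17, slack=0)
Line 3: ['matrix', 'milk', 'time'] (min_width=16, slack=1)
Line 4: ['library', 'string'] (min_width=14, slack=3)
Line 5: ['oats', 'good'] (min_width=9, slack=8)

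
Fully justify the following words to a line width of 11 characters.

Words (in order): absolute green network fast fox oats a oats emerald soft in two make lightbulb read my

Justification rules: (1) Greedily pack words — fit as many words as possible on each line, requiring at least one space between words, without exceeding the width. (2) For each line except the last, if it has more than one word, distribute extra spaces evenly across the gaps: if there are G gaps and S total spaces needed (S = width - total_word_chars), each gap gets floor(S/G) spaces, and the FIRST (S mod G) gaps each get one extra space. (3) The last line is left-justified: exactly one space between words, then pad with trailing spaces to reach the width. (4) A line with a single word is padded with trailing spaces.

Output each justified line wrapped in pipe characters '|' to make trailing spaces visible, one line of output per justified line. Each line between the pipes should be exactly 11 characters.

Line 1: ['absolute'] (min_width=8, slack=3)
Line 2: ['green'] (min_width=5, slack=6)
Line 3: ['network'] (min_width=7, slack=4)
Line 4: ['fast', 'fox'] (min_width=8, slack=3)
Line 5: ['oats', 'a', 'oats'] (min_width=11, slack=0)
Line 6: ['emerald'] (min_width=7, slack=4)
Line 7: ['soft', 'in', 'two'] (min_width=11, slack=0)
Line 8: ['make'] (min_width=4, slack=7)
Line 9: ['lightbulb'] (min_width=9, slack=2)
Line 10: ['read', 'my'] (min_width=7, slack=4)

Answer: |absolute   |
|green      |
|network    |
|fast    fox|
|oats a oats|
|emerald    |
|soft in two|
|make       |
|lightbulb  |
|read my    |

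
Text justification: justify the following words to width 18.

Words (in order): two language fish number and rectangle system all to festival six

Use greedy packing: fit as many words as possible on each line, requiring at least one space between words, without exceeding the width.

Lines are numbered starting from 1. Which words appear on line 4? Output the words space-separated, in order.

Line 1: ['two', 'language', 'fish'] (min_width=17, slack=1)
Line 2: ['number', 'and'] (min_width=10, slack=8)
Line 3: ['rectangle', 'system'] (min_width=16, slack=2)
Line 4: ['all', 'to', 'festival'] (min_width=15, slack=3)
Line 5: ['six'] (min_width=3, slack=15)

Answer: all to festival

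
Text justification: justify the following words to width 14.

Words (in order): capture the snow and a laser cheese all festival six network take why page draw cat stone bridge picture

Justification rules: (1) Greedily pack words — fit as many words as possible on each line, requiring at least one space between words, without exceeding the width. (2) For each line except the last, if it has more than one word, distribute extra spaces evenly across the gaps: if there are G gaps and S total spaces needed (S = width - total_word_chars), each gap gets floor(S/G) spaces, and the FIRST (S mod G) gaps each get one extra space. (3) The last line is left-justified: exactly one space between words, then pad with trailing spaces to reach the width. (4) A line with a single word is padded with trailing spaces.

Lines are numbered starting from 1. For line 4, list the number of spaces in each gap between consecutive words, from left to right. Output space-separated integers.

Line 1: ['capture', 'the'] (min_width=11, slack=3)
Line 2: ['snow', 'and', 'a'] (min_width=10, slack=4)
Line 3: ['laser', 'cheese'] (min_width=12, slack=2)
Line 4: ['all', 'festival'] (min_width=12, slack=2)
Line 5: ['six', 'network'] (min_width=11, slack=3)
Line 6: ['take', 'why', 'page'] (min_width=13, slack=1)
Line 7: ['draw', 'cat', 'stone'] (min_width=14, slack=0)
Line 8: ['bridge', 'picture'] (min_width=14, slack=0)

Answer: 3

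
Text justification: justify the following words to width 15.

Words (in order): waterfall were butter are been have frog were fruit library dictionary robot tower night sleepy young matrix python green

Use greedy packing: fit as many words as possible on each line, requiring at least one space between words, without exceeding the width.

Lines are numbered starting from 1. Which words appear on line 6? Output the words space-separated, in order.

Line 1: ['waterfall', 'were'] (min_width=14, slack=1)
Line 2: ['butter', 'are', 'been'] (min_width=15, slack=0)
Line 3: ['have', 'frog', 'were'] (min_width=14, slack=1)
Line 4: ['fruit', 'library'] (min_width=13, slack=2)
Line 5: ['dictionary'] (min_width=10, slack=5)
Line 6: ['robot', 'tower'] (min_width=11, slack=4)
Line 7: ['night', 'sleepy'] (min_width=12, slack=3)
Line 8: ['young', 'matrix'] (min_width=12, slack=3)
Line 9: ['python', 'green'] (min_width=12, slack=3)

Answer: robot tower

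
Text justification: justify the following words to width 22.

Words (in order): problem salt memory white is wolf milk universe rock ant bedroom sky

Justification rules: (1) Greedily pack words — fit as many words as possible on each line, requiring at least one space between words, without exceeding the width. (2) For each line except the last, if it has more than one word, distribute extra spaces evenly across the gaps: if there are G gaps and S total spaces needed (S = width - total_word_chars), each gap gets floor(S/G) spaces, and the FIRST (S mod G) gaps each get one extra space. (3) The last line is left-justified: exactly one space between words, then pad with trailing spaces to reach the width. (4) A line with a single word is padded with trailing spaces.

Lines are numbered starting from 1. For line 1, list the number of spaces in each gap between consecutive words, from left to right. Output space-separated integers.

Answer: 3 2

Derivation:
Line 1: ['problem', 'salt', 'memory'] (min_width=19, slack=3)
Line 2: ['white', 'is', 'wolf', 'milk'] (min_width=18, slack=4)
Line 3: ['universe', 'rock', 'ant'] (min_width=17, slack=5)
Line 4: ['bedroom', 'sky'] (min_width=11, slack=11)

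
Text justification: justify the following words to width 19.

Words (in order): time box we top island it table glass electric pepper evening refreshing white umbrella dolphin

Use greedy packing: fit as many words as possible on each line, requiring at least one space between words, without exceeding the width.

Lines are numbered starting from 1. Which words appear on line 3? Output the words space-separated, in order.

Line 1: ['time', 'box', 'we', 'top'] (min_width=15, slack=4)
Line 2: ['island', 'it', 'table'] (min_width=15, slack=4)
Line 3: ['glass', 'electric'] (min_width=14, slack=5)
Line 4: ['pepper', 'evening'] (min_width=14, slack=5)
Line 5: ['refreshing', 'white'] (min_width=16, slack=3)
Line 6: ['umbrella', 'dolphin'] (min_width=16, slack=3)

Answer: glass electric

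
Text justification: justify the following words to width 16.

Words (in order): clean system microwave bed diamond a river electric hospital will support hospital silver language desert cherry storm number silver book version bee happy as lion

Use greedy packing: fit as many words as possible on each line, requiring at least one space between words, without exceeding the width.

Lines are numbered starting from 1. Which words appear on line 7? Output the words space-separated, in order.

Line 1: ['clean', 'system'] (min_width=12, slack=4)
Line 2: ['microwave', 'bed'] (min_width=13, slack=3)
Line 3: ['diamond', 'a', 'river'] (min_width=15, slack=1)
Line 4: ['electric'] (min_width=8, slack=8)
Line 5: ['hospital', 'will'] (min_width=13, slack=3)
Line 6: ['support', 'hospital'] (min_width=16, slack=0)
Line 7: ['silver', 'language'] (min_width=15, slack=1)
Line 8: ['desert', 'cherry'] (min_width=13, slack=3)
Line 9: ['storm', 'number'] (min_width=12, slack=4)
Line 10: ['silver', 'book'] (min_width=11, slack=5)
Line 11: ['version', 'bee'] (min_width=11, slack=5)
Line 12: ['happy', 'as', 'lion'] (min_width=13, slack=3)

Answer: silver language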